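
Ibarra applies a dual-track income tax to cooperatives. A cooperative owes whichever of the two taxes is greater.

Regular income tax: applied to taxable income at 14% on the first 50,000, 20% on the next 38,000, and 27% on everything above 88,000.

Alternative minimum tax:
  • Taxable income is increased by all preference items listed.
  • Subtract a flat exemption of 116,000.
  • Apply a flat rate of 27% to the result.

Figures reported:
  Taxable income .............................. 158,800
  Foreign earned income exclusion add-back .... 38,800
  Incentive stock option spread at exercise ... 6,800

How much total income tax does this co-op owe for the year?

Alternative minimum tax:
  Adjusted income: 158,800 + 38,800 + 6,800 = 204,400
  Less exemption 116,000 → base 88,400
  88,400 × 27% = 23,868

Regular income tax:
  50,000 × 14% = 7,000
  38,000 × 20% = 7,600
  70,800 × 27% = 19,116
  → 33,716

33,716 > 23,868, so the regular income tax governs.

33,716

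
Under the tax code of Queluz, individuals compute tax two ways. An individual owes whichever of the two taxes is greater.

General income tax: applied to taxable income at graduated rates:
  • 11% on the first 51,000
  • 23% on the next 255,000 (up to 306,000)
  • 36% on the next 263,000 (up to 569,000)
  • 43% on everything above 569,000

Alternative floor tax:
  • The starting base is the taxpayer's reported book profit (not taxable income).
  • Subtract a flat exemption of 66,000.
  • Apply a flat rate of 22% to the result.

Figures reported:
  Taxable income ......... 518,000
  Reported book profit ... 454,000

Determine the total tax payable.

General income tax:
  51,000 × 11% = 5,610
  255,000 × 23% = 58,650
  212,000 × 36% = 76,320
  → 140,580

Alternative floor tax:
  Base (reported book profit): 454,000
  Less exemption 66,000 → base 388,000
  388,000 × 22% = 85,360

140,580 > 85,360, so the general income tax governs.

140,580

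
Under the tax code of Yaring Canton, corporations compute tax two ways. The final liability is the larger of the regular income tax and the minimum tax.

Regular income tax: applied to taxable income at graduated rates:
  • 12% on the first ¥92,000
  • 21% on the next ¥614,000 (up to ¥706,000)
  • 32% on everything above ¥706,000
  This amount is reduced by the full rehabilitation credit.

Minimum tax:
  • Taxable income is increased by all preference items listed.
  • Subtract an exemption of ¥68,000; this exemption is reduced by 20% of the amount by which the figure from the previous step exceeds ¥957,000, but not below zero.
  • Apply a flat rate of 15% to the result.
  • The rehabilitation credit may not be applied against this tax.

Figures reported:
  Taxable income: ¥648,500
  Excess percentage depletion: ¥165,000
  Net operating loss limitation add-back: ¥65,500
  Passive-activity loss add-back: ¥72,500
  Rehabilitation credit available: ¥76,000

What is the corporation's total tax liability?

Minimum tax:
  Adjusted income: ¥648,500 + ¥165,000 + ¥65,500 + ¥72,500 = ¥951,500
  Exemption: ¥951,500 ≤ ¥957,000, so full ¥68,000 applies
  Base: ¥951,500 − ¥68,000 = ¥883,500
  ¥883,500 × 15% = ¥132,525

Regular income tax:
  ¥92,000 × 12% = ¥11,040
  ¥556,500 × 21% = ¥116,865
  → ¥127,905
  Less rehabilitation credit ¥76,000 → ¥51,905

¥132,525 > ¥51,905, so the minimum tax is the binding amount.

¥132,525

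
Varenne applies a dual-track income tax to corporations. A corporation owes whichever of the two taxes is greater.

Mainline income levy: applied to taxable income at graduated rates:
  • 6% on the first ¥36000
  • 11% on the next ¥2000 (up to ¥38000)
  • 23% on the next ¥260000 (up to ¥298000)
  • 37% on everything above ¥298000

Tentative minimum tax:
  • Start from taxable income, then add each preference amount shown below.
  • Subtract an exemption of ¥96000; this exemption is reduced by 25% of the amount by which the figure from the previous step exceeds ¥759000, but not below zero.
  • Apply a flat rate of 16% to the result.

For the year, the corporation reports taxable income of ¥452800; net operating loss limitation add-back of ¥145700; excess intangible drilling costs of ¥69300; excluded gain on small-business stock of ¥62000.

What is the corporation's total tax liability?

¥119456

Mainline income levy:
  ¥36000 × 6% = ¥2160
  ¥2000 × 11% = ¥220
  ¥260000 × 23% = ¥59800
  ¥154800 × 37% = ¥57276
  → ¥119456

Tentative minimum tax:
  Adjusted income: ¥452800 + ¥145700 + ¥69300 + ¥62000 = ¥729800
  Exemption: ¥729800 ≤ ¥759000, so full ¥96000 applies
  Base: ¥729800 − ¥96000 = ¥633800
  ¥633800 × 16% = ¥101408

¥119456 > ¥101408, so the mainline income levy governs.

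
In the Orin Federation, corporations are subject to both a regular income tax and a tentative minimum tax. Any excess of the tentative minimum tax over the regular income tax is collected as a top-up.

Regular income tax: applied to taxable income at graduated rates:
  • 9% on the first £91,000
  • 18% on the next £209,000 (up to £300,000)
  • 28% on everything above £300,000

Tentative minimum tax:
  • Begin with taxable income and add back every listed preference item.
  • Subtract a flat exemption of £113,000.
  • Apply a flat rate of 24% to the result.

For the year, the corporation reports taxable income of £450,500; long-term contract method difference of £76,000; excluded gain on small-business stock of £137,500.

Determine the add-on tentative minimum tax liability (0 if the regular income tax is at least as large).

Tentative minimum tax:
  Adjusted income: £450,500 + £76,000 + £137,500 = £664,000
  Less exemption £113,000 → base £551,000
  £551,000 × 24% = £132,240

Regular income tax:
  £91,000 × 9% = £8,190
  £209,000 × 18% = £37,620
  £150,500 × 28% = £42,140
  → £87,950

Excess of tentative minimum tax over regular income tax: £132,240 − £87,950 = £44,290.

£44,290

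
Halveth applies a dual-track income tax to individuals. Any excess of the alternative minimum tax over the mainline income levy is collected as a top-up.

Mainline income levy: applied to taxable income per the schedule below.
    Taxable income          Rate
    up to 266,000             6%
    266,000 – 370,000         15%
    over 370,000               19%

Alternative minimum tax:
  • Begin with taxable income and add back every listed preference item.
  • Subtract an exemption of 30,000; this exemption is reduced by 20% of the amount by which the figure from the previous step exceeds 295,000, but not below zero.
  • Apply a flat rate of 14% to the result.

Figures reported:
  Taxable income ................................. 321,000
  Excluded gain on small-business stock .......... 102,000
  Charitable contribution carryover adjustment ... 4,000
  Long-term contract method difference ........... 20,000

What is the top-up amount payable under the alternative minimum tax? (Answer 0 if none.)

Mainline income levy:
  266,000 × 6% = 15,960
  55,000 × 15% = 8,250
  → 24,210

Alternative minimum tax:
  Adjusted income: 321,000 + 102,000 + 4,000 + 20,000 = 447,000
  Exemption: 20% × (447,000 − 295,000) = 30,400 ≥ 30,000, so the exemption is fully phased out
  Base: 447,000 − 0 = 447,000
  447,000 × 14% = 62,580

Excess of alternative minimum tax over mainline income levy: 62,580 − 24,210 = 38,370.

38,370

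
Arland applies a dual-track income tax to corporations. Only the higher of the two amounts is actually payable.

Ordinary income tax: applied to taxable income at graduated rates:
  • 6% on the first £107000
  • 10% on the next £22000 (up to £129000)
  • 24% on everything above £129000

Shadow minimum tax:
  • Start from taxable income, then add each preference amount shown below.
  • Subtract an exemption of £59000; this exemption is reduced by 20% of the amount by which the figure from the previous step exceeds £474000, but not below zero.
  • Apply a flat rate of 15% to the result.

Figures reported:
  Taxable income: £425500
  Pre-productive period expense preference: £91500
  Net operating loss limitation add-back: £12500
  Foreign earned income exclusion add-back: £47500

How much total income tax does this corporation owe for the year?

£80790

Shadow minimum tax:
  Adjusted income: £425500 + £91500 + £12500 + £47500 = £577000
  Exemption: £59000 − 20% × (£577000 − £474000) = £59000 − £20600 = £38400
  Base: £577000 − £38400 = £538600
  £538600 × 15% = £80790

Ordinary income tax:
  £107000 × 6% = £6420
  £22000 × 10% = £2200
  £296500 × 24% = £71160
  → £79780

£80790 > £79780, so the shadow minimum tax is the binding amount.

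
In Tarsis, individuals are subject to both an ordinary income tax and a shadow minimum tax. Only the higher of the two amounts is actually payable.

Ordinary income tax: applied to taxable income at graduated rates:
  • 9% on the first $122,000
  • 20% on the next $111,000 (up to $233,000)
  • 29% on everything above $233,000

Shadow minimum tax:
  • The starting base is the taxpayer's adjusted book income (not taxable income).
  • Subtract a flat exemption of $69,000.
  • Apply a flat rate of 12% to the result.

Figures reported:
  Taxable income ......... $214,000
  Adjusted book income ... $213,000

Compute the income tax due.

$29,380

Ordinary income tax:
  $122,000 × 9% = $10,980
  $92,000 × 20% = $18,400
  → $29,380

Shadow minimum tax:
  Base (adjusted book income): $213,000
  Less exemption $69,000 → base $144,000
  $144,000 × 12% = $17,280

$29,380 > $17,280, so the ordinary income tax governs.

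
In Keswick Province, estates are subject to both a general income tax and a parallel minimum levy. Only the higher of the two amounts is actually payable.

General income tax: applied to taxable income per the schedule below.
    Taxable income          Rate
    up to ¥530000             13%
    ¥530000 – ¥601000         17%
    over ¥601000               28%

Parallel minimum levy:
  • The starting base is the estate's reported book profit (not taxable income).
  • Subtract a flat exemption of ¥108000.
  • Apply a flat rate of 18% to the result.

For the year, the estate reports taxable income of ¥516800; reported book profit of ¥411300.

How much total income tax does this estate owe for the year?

¥67184

General income tax:
  ¥516800 × 13% = ¥67184

Parallel minimum levy:
  Base (reported book profit): ¥411300
  Less exemption ¥108000 → base ¥303300
  ¥303300 × 18% = ¥54594

¥67184 > ¥54594, so the general income tax governs.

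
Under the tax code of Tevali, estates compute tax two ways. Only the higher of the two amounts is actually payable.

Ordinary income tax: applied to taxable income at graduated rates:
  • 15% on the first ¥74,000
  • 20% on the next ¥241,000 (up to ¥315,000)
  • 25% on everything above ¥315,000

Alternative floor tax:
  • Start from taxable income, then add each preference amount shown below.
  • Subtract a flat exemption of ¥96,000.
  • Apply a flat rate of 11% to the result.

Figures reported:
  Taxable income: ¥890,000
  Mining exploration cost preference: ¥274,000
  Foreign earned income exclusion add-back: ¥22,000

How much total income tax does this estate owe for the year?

¥203,050

Alternative floor tax:
  Adjusted income: ¥890,000 + ¥274,000 + ¥22,000 = ¥1,186,000
  Less exemption ¥96,000 → base ¥1,090,000
  ¥1,090,000 × 11% = ¥119,900

Ordinary income tax:
  ¥74,000 × 15% = ¥11,100
  ¥241,000 × 20% = ¥48,200
  ¥575,000 × 25% = ¥143,750
  → ¥203,050

¥203,050 > ¥119,900, so the ordinary income tax governs.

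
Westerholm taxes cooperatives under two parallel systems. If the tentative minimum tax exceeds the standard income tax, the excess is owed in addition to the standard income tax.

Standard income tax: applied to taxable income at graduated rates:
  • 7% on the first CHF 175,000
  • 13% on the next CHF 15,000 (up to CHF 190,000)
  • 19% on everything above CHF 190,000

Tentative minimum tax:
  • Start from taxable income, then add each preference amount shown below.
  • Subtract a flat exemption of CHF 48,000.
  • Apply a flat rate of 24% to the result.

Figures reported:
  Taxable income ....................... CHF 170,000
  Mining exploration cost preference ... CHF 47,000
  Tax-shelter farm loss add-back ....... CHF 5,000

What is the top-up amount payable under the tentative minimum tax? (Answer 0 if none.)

CHF 29,860

Tentative minimum tax:
  Adjusted income: CHF 170,000 + CHF 47,000 + CHF 5,000 = CHF 222,000
  Less exemption CHF 48,000 → base CHF 174,000
  CHF 174,000 × 24% = CHF 41,760

Standard income tax:
  CHF 170,000 × 7% = CHF 11,900

Excess of tentative minimum tax over standard income tax: CHF 41,760 − CHF 11,900 = CHF 29,860.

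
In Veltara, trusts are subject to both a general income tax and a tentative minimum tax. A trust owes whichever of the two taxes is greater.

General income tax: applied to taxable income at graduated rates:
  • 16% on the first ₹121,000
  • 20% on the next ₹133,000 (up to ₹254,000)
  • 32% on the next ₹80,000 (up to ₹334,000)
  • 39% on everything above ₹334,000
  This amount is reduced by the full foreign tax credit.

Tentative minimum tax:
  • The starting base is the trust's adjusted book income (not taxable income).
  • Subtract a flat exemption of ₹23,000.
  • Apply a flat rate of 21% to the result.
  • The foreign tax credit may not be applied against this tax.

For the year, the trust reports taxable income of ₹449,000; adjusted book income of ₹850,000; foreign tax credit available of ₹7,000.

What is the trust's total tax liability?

₹173,670

Tentative minimum tax:
  Base (adjusted book income): ₹850,000
  Less exemption ₹23,000 → base ₹827,000
  ₹827,000 × 21% = ₹173,670

General income tax:
  ₹121,000 × 16% = ₹19,360
  ₹133,000 × 20% = ₹26,600
  ₹80,000 × 32% = ₹25,600
  ₹115,000 × 39% = ₹44,850
  → ₹116,410
  Less foreign tax credit ₹7,000 → ₹109,410

₹173,670 > ₹109,410, so the tentative minimum tax is the binding amount.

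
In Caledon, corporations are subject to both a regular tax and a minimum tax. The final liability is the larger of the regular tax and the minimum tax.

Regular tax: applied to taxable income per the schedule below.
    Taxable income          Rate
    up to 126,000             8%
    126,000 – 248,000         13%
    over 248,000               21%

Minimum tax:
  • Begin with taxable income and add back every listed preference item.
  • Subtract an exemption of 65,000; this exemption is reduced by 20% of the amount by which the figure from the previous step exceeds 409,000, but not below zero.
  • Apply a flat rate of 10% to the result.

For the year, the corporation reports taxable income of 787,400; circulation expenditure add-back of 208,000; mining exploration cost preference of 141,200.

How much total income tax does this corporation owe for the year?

139,214

Minimum tax:
  Adjusted income: 787,400 + 208,000 + 141,200 = 1,136,600
  Exemption: 20% × (1,136,600 − 409,000) = 145,520 ≥ 65,000, so the exemption is fully phased out
  Base: 1,136,600 − 0 = 1,136,600
  1,136,600 × 10% = 113,660

Regular tax:
  126,000 × 8% = 10,080
  122,000 × 13% = 15,860
  539,400 × 21% = 113,274
  → 139,214

139,214 > 113,660, so the regular tax governs.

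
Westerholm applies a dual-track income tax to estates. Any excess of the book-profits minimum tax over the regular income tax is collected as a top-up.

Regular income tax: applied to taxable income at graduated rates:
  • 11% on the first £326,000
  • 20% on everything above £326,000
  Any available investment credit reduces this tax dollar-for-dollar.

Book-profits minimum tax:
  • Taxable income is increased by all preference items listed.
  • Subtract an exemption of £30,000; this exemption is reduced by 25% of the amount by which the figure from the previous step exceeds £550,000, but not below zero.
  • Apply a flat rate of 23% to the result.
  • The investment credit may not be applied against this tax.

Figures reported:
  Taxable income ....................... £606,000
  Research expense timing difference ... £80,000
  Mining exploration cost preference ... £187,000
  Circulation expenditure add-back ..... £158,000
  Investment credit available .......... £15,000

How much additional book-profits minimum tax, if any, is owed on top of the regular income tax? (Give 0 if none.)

£160,270

Regular income tax:
  £326,000 × 11% = £35,860
  £280,000 × 20% = £56,000
  → £91,860
  Less investment credit £15,000 → £76,860

Book-profits minimum tax:
  Adjusted income: £606,000 + £80,000 + £187,000 + £158,000 = £1,031,000
  Exemption: 25% × (£1,031,000 − £550,000) = £120,250 ≥ £30,000, so the exemption is fully phased out
  Base: £1,031,000 − £0 = £1,031,000
  £1,031,000 × 23% = £237,130

Excess of book-profits minimum tax over regular income tax: £237,130 − £76,860 = £160,270.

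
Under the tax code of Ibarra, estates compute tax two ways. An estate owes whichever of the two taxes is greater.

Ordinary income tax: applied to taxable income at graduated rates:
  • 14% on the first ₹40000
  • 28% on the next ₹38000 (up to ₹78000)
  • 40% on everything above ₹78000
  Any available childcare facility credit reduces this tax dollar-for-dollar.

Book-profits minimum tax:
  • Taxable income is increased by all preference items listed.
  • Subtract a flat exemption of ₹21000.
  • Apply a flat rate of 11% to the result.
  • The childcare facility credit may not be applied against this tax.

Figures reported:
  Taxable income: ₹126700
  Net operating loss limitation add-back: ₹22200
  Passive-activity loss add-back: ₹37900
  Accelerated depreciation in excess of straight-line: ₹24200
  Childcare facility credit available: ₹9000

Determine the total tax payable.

Ordinary income tax:
  ₹40000 × 14% = ₹5600
  ₹38000 × 28% = ₹10640
  ₹48700 × 40% = ₹19480
  → ₹35720
  Less childcare facility credit ₹9000 → ₹26720

Book-profits minimum tax:
  Adjusted income: ₹126700 + ₹22200 + ₹37900 + ₹24200 = ₹211000
  Less exemption ₹21000 → base ₹190000
  ₹190000 × 11% = ₹20900

₹26720 > ₹20900, so the ordinary income tax governs.

₹26720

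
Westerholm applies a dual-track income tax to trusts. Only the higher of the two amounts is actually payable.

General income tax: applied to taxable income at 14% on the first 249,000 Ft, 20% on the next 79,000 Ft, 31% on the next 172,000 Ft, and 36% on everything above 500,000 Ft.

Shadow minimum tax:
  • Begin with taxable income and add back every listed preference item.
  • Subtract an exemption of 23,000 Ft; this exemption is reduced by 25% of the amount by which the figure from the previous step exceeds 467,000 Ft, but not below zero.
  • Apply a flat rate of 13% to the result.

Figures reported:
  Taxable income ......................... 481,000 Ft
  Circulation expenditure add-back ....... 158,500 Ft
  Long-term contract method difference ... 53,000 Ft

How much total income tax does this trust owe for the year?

98,090 Ft

Shadow minimum tax:
  Adjusted income: 481,000 Ft + 158,500 Ft + 53,000 Ft = 692,500 Ft
  Exemption: 25% × (692,500 Ft − 467,000 Ft) = 56,375 Ft ≥ 23,000 Ft, so the exemption is fully phased out
  Base: 692,500 Ft − 0 Ft = 692,500 Ft
  692,500 Ft × 13% = 90,025 Ft

General income tax:
  249,000 Ft × 14% = 34,860 Ft
  79,000 Ft × 20% = 15,800 Ft
  153,000 Ft × 31% = 47,430 Ft
  → 98,090 Ft

98,090 Ft > 90,025 Ft, so the general income tax governs.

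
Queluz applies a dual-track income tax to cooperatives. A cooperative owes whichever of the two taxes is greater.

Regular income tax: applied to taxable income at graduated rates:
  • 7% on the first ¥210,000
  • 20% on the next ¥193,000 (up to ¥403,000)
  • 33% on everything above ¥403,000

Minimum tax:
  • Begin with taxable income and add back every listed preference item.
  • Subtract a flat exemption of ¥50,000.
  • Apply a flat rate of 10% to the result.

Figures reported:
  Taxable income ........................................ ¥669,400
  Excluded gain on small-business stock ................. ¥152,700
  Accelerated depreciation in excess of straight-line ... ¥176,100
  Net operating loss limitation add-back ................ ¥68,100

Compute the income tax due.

Regular income tax:
  ¥210,000 × 7% = ¥14,700
  ¥193,000 × 20% = ¥38,600
  ¥266,400 × 33% = ¥87,912
  → ¥141,212

Minimum tax:
  Adjusted income: ¥669,400 + ¥152,700 + ¥176,100 + ¥68,100 = ¥1,066,300
  Less exemption ¥50,000 → base ¥1,016,300
  ¥1,016,300 × 10% = ¥101,630

¥141,212 > ¥101,630, so the regular income tax governs.

¥141,212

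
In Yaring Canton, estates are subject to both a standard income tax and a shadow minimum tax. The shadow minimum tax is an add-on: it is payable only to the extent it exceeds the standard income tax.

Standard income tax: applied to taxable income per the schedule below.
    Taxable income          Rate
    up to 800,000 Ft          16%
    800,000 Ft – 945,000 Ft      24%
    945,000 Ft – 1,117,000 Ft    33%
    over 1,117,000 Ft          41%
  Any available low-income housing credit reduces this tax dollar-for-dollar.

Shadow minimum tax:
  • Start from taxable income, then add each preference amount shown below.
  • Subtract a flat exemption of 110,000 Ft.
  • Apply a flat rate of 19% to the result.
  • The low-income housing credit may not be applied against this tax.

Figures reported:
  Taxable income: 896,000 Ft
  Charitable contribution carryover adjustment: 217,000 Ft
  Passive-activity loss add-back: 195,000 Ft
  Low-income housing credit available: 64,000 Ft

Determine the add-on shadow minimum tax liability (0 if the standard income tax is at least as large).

Standard income tax:
  800,000 Ft × 16% = 128,000 Ft
  96,000 Ft × 24% = 23,040 Ft
  → 151,040 Ft
  Less low-income housing credit 64,000 Ft → 87,040 Ft

Shadow minimum tax:
  Adjusted income: 896,000 Ft + 217,000 Ft + 195,000 Ft = 1,308,000 Ft
  Less exemption 110,000 Ft → base 1,198,000 Ft
  1,198,000 Ft × 19% = 227,620 Ft

Excess of shadow minimum tax over standard income tax: 227,620 Ft − 87,040 Ft = 140,580 Ft.

140,580 Ft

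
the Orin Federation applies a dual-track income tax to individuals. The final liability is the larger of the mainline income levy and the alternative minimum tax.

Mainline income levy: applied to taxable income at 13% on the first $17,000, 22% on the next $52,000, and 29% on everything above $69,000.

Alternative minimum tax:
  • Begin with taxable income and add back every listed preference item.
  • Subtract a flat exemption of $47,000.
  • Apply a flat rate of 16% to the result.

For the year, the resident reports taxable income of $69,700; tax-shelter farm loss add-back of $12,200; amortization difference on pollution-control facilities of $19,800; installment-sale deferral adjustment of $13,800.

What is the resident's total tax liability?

$13,853

Alternative minimum tax:
  Adjusted income: $69,700 + $12,200 + $19,800 + $13,800 = $115,500
  Less exemption $47,000 → base $68,500
  $68,500 × 16% = $10,960

Mainline income levy:
  $17,000 × 13% = $2,210
  $52,000 × 22% = $11,440
  $700 × 29% = $203
  → $13,853

$13,853 > $10,960, so the mainline income levy governs.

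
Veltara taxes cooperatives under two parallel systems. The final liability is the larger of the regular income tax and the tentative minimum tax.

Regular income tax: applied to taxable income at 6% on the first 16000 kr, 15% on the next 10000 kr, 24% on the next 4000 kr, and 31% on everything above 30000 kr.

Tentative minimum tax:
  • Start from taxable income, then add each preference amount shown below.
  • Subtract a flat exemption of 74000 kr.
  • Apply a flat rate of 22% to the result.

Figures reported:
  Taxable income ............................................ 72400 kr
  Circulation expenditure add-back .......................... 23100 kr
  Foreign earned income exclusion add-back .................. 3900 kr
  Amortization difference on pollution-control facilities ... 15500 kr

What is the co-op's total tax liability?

Tentative minimum tax:
  Adjusted income: 72400 kr + 23100 kr + 3900 kr + 15500 kr = 114900 kr
  Less exemption 74000 kr → base 40900 kr
  40900 kr × 22% = 8998 kr

Regular income tax:
  16000 kr × 6% = 960 kr
  10000 kr × 15% = 1500 kr
  4000 kr × 24% = 960 kr
  42400 kr × 31% = 13144 kr
  → 16564 kr

16564 kr > 8998 kr, so the regular income tax governs.

16564 kr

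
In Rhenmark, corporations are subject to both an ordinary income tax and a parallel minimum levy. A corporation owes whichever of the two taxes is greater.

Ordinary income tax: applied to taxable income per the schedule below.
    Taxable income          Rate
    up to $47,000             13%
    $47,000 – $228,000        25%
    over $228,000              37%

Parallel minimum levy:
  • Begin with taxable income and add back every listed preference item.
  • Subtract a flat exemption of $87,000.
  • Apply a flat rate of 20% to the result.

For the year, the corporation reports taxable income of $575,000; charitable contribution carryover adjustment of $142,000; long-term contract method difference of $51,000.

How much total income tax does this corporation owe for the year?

Ordinary income tax:
  $47,000 × 13% = $6,110
  $181,000 × 25% = $45,250
  $347,000 × 37% = $128,390
  → $179,750

Parallel minimum levy:
  Adjusted income: $575,000 + $142,000 + $51,000 = $768,000
  Less exemption $87,000 → base $681,000
  $681,000 × 20% = $136,200

$179,750 > $136,200, so the ordinary income tax governs.

$179,750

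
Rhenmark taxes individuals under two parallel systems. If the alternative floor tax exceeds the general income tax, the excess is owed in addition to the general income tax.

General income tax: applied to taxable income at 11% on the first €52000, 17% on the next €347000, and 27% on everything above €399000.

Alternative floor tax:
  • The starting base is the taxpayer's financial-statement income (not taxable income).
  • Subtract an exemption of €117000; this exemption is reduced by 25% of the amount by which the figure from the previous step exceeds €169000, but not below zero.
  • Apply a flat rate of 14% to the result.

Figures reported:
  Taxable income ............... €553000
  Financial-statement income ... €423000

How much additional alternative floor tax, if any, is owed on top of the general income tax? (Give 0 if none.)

€0

General income tax:
  €52000 × 11% = €5720
  €347000 × 17% = €58990
  €154000 × 27% = €41580
  → €106290

Alternative floor tax:
  Base (financial-statement income): €423000
  Exemption: €117000 − 25% × (€423000 − €169000) = €117000 − €63500 = €53500
  Base: €423000 − €53500 = €369500
  €369500 × 14% = €51730

€51730 ≤ €106290, so no add-on is due.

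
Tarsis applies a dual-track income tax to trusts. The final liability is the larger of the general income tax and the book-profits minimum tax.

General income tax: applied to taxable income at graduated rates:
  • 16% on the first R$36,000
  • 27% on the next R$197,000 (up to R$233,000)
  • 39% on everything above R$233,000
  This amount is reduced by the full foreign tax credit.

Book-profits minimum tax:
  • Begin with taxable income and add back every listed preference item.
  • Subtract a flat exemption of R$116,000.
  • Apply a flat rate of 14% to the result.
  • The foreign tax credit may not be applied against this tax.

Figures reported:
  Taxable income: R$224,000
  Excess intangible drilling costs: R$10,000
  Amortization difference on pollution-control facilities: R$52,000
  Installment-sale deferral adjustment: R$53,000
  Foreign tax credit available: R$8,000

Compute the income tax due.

General income tax:
  R$36,000 × 16% = R$5,760
  R$188,000 × 27% = R$50,760
  → R$56,520
  Less foreign tax credit R$8,000 → R$48,520

Book-profits minimum tax:
  Adjusted income: R$224,000 + R$10,000 + R$52,000 + R$53,000 = R$339,000
  Less exemption R$116,000 → base R$223,000
  R$223,000 × 14% = R$31,220

R$48,520 > R$31,220, so the general income tax governs.

R$48,520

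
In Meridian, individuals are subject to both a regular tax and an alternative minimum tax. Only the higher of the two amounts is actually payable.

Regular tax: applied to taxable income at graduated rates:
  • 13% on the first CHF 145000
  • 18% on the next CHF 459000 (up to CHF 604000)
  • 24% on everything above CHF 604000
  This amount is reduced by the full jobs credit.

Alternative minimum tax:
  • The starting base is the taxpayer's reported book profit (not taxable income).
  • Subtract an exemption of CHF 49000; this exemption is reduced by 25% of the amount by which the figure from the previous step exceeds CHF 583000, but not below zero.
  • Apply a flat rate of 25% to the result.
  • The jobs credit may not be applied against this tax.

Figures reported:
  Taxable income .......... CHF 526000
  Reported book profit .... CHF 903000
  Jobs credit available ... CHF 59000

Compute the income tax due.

Regular tax:
  CHF 145000 × 13% = CHF 18850
  CHF 381000 × 18% = CHF 68580
  → CHF 87430
  Less jobs credit CHF 59000 → CHF 28430

Alternative minimum tax:
  Base (reported book profit): CHF 903000
  Exemption: 25% × (CHF 903000 − CHF 583000) = CHF 80000 ≥ CHF 49000, so the exemption is fully phased out
  Base: CHF 903000 − CHF 0 = CHF 903000
  CHF 903000 × 25% = CHF 225750

CHF 225750 > CHF 28430, so the alternative minimum tax is the binding amount.

CHF 225750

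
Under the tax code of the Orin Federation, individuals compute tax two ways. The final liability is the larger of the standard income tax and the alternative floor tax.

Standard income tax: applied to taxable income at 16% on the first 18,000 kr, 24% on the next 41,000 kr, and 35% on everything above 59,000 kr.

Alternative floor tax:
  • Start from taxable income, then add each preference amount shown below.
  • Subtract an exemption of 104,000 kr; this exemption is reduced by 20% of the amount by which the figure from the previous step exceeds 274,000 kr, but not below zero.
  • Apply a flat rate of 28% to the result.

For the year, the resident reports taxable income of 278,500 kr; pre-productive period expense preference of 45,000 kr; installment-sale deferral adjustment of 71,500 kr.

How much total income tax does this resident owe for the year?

89,545 kr

Standard income tax:
  18,000 kr × 16% = 2,880 kr
  41,000 kr × 24% = 9,840 kr
  219,500 kr × 35% = 76,825 kr
  → 89,545 kr

Alternative floor tax:
  Adjusted income: 278,500 kr + 45,000 kr + 71,500 kr = 395,000 kr
  Exemption: 104,000 kr − 20% × (395,000 kr − 274,000 kr) = 104,000 kr − 24,200 kr = 79,800 kr
  Base: 395,000 kr − 79,800 kr = 315,200 kr
  315,200 kr × 28% = 88,256 kr

89,545 kr > 88,256 kr, so the standard income tax governs.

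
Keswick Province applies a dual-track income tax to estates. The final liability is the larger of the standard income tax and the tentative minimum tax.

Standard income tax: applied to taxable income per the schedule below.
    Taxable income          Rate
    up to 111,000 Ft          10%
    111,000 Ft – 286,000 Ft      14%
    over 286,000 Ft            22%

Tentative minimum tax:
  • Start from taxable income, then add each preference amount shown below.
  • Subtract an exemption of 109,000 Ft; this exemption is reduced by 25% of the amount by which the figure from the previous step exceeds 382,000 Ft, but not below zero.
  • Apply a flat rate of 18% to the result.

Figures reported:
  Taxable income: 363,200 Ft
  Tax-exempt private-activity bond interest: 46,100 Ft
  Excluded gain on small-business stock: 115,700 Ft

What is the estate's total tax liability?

Tentative minimum tax:
  Adjusted income: 363,200 Ft + 46,100 Ft + 115,700 Ft = 525,000 Ft
  Exemption: 109,000 Ft − 25% × (525,000 Ft − 382,000 Ft) = 109,000 Ft − 35,750 Ft = 73,250 Ft
  Base: 525,000 Ft − 73,250 Ft = 451,750 Ft
  451,750 Ft × 18% = 81,315 Ft

Standard income tax:
  111,000 Ft × 10% = 11,100 Ft
  175,000 Ft × 14% = 24,500 Ft
  77,200 Ft × 22% = 16,984 Ft
  → 52,584 Ft

81,315 Ft > 52,584 Ft, so the tentative minimum tax is the binding amount.

81,315 Ft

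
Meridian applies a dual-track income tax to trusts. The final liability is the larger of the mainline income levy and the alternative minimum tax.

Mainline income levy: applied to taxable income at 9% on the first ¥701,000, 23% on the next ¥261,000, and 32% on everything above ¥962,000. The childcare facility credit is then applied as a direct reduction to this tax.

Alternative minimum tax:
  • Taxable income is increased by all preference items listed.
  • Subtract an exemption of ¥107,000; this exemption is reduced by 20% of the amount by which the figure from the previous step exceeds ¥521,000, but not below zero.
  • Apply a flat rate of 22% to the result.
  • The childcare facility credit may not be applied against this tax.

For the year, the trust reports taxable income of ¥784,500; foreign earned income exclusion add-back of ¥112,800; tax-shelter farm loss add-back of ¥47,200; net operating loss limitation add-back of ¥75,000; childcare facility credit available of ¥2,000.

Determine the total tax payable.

Alternative minimum tax:
  Adjusted income: ¥784,500 + ¥112,800 + ¥47,200 + ¥75,000 = ¥1,019,500
  Exemption: ¥107,000 − 20% × (¥1,019,500 − ¥521,000) = ¥107,000 − ¥99,700 = ¥7,300
  Base: ¥1,019,500 − ¥7,300 = ¥1,012,200
  ¥1,012,200 × 22% = ¥222,684

Mainline income levy:
  ¥701,000 × 9% = ¥63,090
  ¥83,500 × 23% = ¥19,205
  → ¥82,295
  Less childcare facility credit ¥2,000 → ¥80,295

¥222,684 > ¥80,295, so the alternative minimum tax is the binding amount.

¥222,684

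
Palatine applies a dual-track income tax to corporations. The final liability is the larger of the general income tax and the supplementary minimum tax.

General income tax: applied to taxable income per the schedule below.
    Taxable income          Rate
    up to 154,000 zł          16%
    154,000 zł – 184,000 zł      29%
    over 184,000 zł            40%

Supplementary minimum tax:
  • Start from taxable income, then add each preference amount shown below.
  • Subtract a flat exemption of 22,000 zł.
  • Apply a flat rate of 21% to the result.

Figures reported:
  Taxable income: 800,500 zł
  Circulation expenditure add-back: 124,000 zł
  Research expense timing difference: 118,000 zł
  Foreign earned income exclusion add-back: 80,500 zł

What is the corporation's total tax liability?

279,940 zł

Supplementary minimum tax:
  Adjusted income: 800,500 zł + 124,000 zł + 118,000 zł + 80,500 zł = 1,123,000 zł
  Less exemption 22,000 zł → base 1,101,000 zł
  1,101,000 zł × 21% = 231,210 zł

General income tax:
  154,000 zł × 16% = 24,640 zł
  30,000 zł × 29% = 8,700 zł
  616,500 zł × 40% = 246,600 zł
  → 279,940 zł

279,940 zł > 231,210 zł, so the general income tax governs.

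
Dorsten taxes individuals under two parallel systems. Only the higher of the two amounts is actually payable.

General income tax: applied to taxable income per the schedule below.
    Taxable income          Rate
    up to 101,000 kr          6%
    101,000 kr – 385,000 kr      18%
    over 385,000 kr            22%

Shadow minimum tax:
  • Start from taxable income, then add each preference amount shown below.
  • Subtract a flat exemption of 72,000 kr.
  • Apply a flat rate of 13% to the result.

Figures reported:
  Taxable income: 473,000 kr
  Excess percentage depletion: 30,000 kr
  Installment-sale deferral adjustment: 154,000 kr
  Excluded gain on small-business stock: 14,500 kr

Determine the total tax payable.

77,935 kr

General income tax:
  101,000 kr × 6% = 6,060 kr
  284,000 kr × 18% = 51,120 kr
  88,000 kr × 22% = 19,360 kr
  → 76,540 kr

Shadow minimum tax:
  Adjusted income: 473,000 kr + 30,000 kr + 154,000 kr + 14,500 kr = 671,500 kr
  Less exemption 72,000 kr → base 599,500 kr
  599,500 kr × 13% = 77,935 kr

77,935 kr > 76,540 kr, so the shadow minimum tax is the binding amount.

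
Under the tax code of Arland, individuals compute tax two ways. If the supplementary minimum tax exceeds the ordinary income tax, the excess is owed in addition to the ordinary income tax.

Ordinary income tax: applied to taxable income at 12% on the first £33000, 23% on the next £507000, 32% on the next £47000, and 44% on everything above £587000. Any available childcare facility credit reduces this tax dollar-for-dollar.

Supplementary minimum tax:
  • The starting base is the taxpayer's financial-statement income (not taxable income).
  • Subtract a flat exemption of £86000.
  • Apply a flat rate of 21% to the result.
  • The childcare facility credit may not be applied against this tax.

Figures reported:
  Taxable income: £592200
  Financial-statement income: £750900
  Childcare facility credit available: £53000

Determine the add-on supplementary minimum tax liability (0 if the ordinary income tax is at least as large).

£54731

Supplementary minimum tax:
  Base (financial-statement income): £750900
  Less exemption £86000 → base £664900
  £664900 × 21% = £139629

Ordinary income tax:
  £33000 × 12% = £3960
  £507000 × 23% = £116610
  £47000 × 32% = £15040
  £5200 × 44% = £2288
  → £137898
  Less childcare facility credit £53000 → £84898

Excess of supplementary minimum tax over ordinary income tax: £139629 − £84898 = £54731.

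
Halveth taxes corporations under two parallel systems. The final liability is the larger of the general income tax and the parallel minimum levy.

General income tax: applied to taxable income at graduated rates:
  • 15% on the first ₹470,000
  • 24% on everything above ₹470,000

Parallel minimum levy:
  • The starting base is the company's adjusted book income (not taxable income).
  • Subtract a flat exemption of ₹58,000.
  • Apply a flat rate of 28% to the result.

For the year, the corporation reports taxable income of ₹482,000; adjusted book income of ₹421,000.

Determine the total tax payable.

₹101,640

Parallel minimum levy:
  Base (adjusted book income): ₹421,000
  Less exemption ₹58,000 → base ₹363,000
  ₹363,000 × 28% = ₹101,640

General income tax:
  ₹470,000 × 15% = ₹70,500
  ₹12,000 × 24% = ₹2,880
  → ₹73,380

₹101,640 > ₹73,380, so the parallel minimum levy is the binding amount.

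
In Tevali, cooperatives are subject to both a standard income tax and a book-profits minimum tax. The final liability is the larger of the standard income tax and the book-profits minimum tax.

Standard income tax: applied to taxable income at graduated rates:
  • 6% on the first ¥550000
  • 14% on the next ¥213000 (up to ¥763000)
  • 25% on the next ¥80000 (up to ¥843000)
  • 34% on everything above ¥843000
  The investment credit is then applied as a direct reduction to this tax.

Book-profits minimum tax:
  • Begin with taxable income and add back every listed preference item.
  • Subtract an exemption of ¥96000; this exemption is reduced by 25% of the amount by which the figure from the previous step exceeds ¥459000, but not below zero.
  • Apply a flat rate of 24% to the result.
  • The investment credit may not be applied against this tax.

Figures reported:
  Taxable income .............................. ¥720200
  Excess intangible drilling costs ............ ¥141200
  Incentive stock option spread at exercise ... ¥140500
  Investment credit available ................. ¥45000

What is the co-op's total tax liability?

Standard income tax:
  ¥550000 × 6% = ¥33000
  ¥170200 × 14% = ¥23828
  → ¥56828
  Less investment credit ¥45000 → ¥11828

Book-profits minimum tax:
  Adjusted income: ¥720200 + ¥141200 + ¥140500 = ¥1001900
  Exemption: 25% × (¥1001900 − ¥459000) = ¥135725 ≥ ¥96000, so the exemption is fully phased out
  Base: ¥1001900 − ¥0 = ¥1001900
  ¥1001900 × 24% = ¥240456

¥240456 > ¥11828, so the book-profits minimum tax is the binding amount.

¥240456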